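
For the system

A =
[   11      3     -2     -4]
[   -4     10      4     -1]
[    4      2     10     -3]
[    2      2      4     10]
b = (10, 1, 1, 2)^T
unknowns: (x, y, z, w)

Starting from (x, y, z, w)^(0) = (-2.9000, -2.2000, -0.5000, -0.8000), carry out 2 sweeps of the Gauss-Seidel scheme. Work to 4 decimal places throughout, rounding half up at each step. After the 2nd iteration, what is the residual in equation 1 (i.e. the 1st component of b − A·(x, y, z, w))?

0.6209

Iteration 1:
  x = (10 - (3)·-2.2000 - (-2)·-0.5000 - (-4)·-0.8000) / (11) = 1.1273
  y = (1 - (-4)·1.1273 - (4)·-0.5000 - (-1)·-0.8000) / (10) = 0.6709
  z = (1 - (4)·1.1273 - (2)·0.6709 - (-3)·-0.8000) / (10) = -0.7251
  w = (2 - (2)·1.1273 - (2)·0.6709 - (4)·-0.7251) / (10) = 0.1304
Iteration 2:
  x = (10 - (3)·0.6709 - (-2)·-0.7251 - (-4)·0.1304) / (11) = 0.6417
  y = (1 - (-4)·0.6417 - (4)·-0.7251 - (-1)·0.1304) / (10) = 0.6598
  z = (1 - (4)·0.6417 - (2)·0.6598 - (-3)·0.1304) / (10) = -0.2495
  w = (2 - (2)·0.6417 - (2)·0.6598 - (4)·-0.2495) / (10) = 0.0395
Residual b − A·x = (0.6209, -1.9937, -0.2729, 0.0000)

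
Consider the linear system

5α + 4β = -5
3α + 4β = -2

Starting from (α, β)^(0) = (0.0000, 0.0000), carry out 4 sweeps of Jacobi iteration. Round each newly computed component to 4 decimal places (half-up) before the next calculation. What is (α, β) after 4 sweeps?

(-0.9600, 0.4000)

Iteration 1:
  α = (-5 - (4)·0.0000) / (5) = -1.0000
  β = (-2 - (3)·0.0000) / (4) = -0.5000
Iteration 2:
  α = (-5 - (4)·-0.5000) / (5) = -0.6000
  β = (-2 - (3)·-1.0000) / (4) = 0.2500
Iteration 3:
  α = (-5 - (4)·0.2500) / (5) = -1.2000
  β = (-2 - (3)·-0.6000) / (4) = -0.0500
Iteration 4:
  α = (-5 - (4)·-0.0500) / (5) = -0.9600
  β = (-2 - (3)·-1.2000) / (4) = 0.4000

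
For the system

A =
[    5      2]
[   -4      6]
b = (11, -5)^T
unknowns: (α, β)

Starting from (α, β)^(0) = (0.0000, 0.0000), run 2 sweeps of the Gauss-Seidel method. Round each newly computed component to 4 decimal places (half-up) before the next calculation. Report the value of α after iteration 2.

1.9467

Iteration 1:
  α = (11 - (2)·0.0000) / (5) = 2.2000
  β = (-5 - (-4)·2.2000) / (6) = 0.6333
Iteration 2:
  α = (11 - (2)·0.6333) / (5) = 1.9467
  β = (-5 - (-4)·1.9467) / (6) = 0.4645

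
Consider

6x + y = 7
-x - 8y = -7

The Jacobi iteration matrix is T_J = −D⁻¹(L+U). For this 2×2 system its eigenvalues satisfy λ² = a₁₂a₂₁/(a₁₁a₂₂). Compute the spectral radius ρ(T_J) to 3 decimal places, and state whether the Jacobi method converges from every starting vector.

0.144

a₁₂a₂₁/(a₁₁a₂₂) = (1)·(-1) / ((6)·(-8)) = 0.020833
ρ = √|0.020833| = √0.020833 = 0.144
ρ < 1, so Jacobi converges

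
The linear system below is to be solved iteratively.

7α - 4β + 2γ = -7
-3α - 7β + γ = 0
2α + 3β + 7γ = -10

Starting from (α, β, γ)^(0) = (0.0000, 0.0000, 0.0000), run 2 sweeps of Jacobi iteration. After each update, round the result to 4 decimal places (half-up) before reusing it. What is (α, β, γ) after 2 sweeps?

(-0.5918, 0.2245, -1.1429)

Iteration 1:
  α = (-7 - (-4)·0.0000 - (2)·0.0000) / (7) = -1.0000
  β = (0 - (-3)·0.0000 - (1)·0.0000) / (-7) = 0.0000
  γ = (-10 - (2)·0.0000 - (3)·0.0000) / (7) = -1.4286
Iteration 2:
  α = (-7 - (-4)·0.0000 - (2)·-1.4286) / (7) = -0.5918
  β = (0 - (-3)·-1.0000 - (1)·-1.4286) / (-7) = 0.2245
  γ = (-10 - (2)·-1.0000 - (3)·0.0000) / (7) = -1.1429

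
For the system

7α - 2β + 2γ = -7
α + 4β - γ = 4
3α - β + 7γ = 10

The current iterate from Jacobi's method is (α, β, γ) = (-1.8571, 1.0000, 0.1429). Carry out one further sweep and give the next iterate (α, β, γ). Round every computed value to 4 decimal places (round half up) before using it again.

One sweep:
  α = (-7 - (-2)·1.0000 - (2)·0.1429) / (7) = -0.7551
  β = (4 - (1)·-1.8571 - (-1)·0.1429) / (4) = 1.5000
  γ = (10 - (3)·-1.8571 - (-1)·1.0000) / (7) = 2.3673

(-0.7551, 1.5000, 2.3673)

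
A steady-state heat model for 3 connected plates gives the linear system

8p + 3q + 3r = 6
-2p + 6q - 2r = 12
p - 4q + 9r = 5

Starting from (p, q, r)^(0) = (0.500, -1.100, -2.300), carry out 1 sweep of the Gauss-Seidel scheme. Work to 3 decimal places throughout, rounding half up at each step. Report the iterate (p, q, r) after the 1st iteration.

Iteration 1:
  p = (6 - (3)·-1.100 - (3)·-2.300) / (8) = 2.025
  q = (12 - (-2)·2.025 - (-2)·-2.300) / (6) = 1.908
  r = (5 - (1)·2.025 - (-4)·1.908) / (9) = 1.179

(2.025, 1.908, 1.179)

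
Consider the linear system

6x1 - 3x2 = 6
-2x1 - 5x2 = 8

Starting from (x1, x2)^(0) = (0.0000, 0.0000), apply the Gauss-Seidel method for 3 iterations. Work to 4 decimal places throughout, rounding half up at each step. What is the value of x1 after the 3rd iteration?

0.2000

Iteration 1:
  x1 = (6 - (-3)·0.0000) / (6) = 1.0000
  x2 = (8 - (-2)·1.0000) / (-5) = -2.0000
Iteration 2:
  x1 = (6 - (-3)·-2.0000) / (6) = 0.0000
  x2 = (8 - (-2)·0.0000) / (-5) = -1.6000
Iteration 3:
  x1 = (6 - (-3)·-1.6000) / (6) = 0.2000
  x2 = (8 - (-2)·0.2000) / (-5) = -1.6800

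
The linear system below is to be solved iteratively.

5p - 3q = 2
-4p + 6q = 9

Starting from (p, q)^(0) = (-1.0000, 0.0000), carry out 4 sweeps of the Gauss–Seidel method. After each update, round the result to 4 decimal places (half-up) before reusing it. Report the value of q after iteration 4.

2.8691

Iteration 1:
  p = (2 - (-3)·0.0000) / (5) = 0.4000
  q = (9 - (-4)·0.4000) / (6) = 1.7667
Iteration 2:
  p = (2 - (-3)·1.7667) / (5) = 1.4600
  q = (9 - (-4)·1.4600) / (6) = 2.4733
Iteration 3:
  p = (2 - (-3)·2.4733) / (5) = 1.8840
  q = (9 - (-4)·1.8840) / (6) = 2.7560
Iteration 4:
  p = (2 - (-3)·2.7560) / (5) = 2.0536
  q = (9 - (-4)·2.0536) / (6) = 2.8691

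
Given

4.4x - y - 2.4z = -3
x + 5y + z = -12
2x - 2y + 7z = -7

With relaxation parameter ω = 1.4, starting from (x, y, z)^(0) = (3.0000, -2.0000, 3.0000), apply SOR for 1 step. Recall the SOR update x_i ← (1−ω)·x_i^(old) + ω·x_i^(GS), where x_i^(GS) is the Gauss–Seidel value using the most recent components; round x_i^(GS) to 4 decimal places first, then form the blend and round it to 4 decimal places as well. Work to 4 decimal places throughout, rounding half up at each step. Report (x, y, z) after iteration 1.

Iteration 1:
  x: GS value = (-3 - (-1)·-2.0000 - (-2.4)·3.0000) / (4.4) = 0.5000;  x ← (1−ω)·3.0000 + ω·0.5000 = -0.5000
  y: GS value = (-12 - (1)·-0.5000 - (1)·3.0000) / (5) = -2.9000;  y ← (1−ω)·-2.0000 + ω·-2.9000 = -3.2600
  z: GS value = (-7 - (2)·-0.5000 - (-2)·-3.2600) / (7) = -1.7886;  z ← (1−ω)·3.0000 + ω·-1.7886 = -3.7040

(-0.5000, -3.2600, -3.7040)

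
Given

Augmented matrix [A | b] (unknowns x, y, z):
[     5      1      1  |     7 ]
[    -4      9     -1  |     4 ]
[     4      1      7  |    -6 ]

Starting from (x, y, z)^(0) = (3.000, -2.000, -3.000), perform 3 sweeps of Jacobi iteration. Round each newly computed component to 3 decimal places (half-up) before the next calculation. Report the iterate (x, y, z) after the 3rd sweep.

(1.636, 0.871, -1.933)

Iteration 1:
  x = (7 - (1)·-2.000 - (1)·-3.000) / (5) = 2.400
  y = (4 - (-4)·3.000 - (-1)·-3.000) / (9) = 1.444
  z = (-6 - (4)·3.000 - (1)·-2.000) / (7) = -2.286
Iteration 2:
  x = (7 - (1)·1.444 - (1)·-2.286) / (5) = 1.568
  y = (4 - (-4)·2.400 - (-1)·-2.286) / (9) = 1.257
  z = (-6 - (4)·2.400 - (1)·1.444) / (7) = -2.435
Iteration 3:
  x = (7 - (1)·1.257 - (1)·-2.435) / (5) = 1.636
  y = (4 - (-4)·1.568 - (-1)·-2.435) / (9) = 0.871
  z = (-6 - (4)·1.568 - (1)·1.257) / (7) = -1.933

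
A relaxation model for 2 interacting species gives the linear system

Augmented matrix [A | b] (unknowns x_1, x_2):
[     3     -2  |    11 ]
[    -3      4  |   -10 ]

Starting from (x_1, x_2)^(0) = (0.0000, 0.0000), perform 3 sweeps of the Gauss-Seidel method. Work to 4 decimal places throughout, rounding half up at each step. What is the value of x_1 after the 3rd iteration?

Iteration 1:
  x_1 = (11 - (-2)·0.0000) / (3) = 3.6667
  x_2 = (-10 - (-3)·3.6667) / (4) = 0.2500
Iteration 2:
  x_1 = (11 - (-2)·0.2500) / (3) = 3.8333
  x_2 = (-10 - (-3)·3.8333) / (4) = 0.3750
Iteration 3:
  x_1 = (11 - (-2)·0.3750) / (3) = 3.9167
  x_2 = (-10 - (-3)·3.9167) / (4) = 0.4375

3.9167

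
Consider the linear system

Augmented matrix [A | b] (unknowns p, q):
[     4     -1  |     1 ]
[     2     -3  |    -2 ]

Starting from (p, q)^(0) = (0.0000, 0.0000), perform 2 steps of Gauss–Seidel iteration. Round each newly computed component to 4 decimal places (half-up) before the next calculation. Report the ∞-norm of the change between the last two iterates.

0.2083

Iteration 1:
  p = (1 - (-1)·0.0000) / (4) = 0.2500
  q = (-2 - (2)·0.2500) / (-3) = 0.8333
Iteration 2:
  p = (1 - (-1)·0.8333) / (4) = 0.4583
  q = (-2 - (2)·0.4583) / (-3) = 0.9722
Change: (0.2083, 0.1389) → max |·| = 0.2083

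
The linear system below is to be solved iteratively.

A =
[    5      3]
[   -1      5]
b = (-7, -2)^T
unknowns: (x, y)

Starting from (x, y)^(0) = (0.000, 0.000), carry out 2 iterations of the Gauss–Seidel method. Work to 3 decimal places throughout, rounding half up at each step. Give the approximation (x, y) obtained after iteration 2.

(-0.992, -0.598)

Iteration 1:
  x = (-7 - (3)·0.000) / (5) = -1.400
  y = (-2 - (-1)·-1.400) / (5) = -0.680
Iteration 2:
  x = (-7 - (3)·-0.680) / (5) = -0.992
  y = (-2 - (-1)·-0.992) / (5) = -0.598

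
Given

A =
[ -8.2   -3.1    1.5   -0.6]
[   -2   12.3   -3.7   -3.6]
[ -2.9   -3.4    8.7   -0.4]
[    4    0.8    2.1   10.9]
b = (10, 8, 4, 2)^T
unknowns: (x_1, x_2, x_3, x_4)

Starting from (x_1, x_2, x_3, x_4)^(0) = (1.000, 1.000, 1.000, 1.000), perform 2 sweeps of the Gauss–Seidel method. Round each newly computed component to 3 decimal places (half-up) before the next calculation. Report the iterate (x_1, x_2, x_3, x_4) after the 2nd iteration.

(-1.567, 0.686, 0.232, 0.663)

Iteration 1:
  x_1 = (10 - (-3.1)·1.000 - (1.5)·1.000 - (-0.6)·1.000) / (-8.2) = -1.488
  x_2 = (8 - (-2)·-1.488 - (-3.7)·1.000 - (-3.6)·1.000) / (12.3) = 1.002
  x_3 = (4 - (-2.9)·-1.488 - (-3.4)·1.002 - (-0.4)·1.000) / (8.7) = 0.401
  x_4 = (2 - (4)·-1.488 - (0.8)·1.002 - (2.1)·0.401) / (10.9) = 0.579
Iteration 2:
  x_1 = (10 - (-3.1)·1.002 - (1.5)·0.401 - (-0.6)·0.579) / (-8.2) = -1.567
  x_2 = (8 - (-2)·-1.567 - (-3.7)·0.401 - (-3.6)·0.579) / (12.3) = 0.686
  x_3 = (4 - (-2.9)·-1.567 - (-3.4)·0.686 - (-0.4)·0.579) / (8.7) = 0.232
  x_4 = (2 - (4)·-1.567 - (0.8)·0.686 - (2.1)·0.232) / (10.9) = 0.663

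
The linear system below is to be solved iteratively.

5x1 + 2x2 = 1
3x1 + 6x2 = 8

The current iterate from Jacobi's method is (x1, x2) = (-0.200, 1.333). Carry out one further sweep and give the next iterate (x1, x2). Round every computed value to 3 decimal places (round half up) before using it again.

One sweep:
  x1 = (1 - (2)·1.333) / (5) = -0.333
  x2 = (8 - (3)·-0.200) / (6) = 1.433

(-0.333, 1.433)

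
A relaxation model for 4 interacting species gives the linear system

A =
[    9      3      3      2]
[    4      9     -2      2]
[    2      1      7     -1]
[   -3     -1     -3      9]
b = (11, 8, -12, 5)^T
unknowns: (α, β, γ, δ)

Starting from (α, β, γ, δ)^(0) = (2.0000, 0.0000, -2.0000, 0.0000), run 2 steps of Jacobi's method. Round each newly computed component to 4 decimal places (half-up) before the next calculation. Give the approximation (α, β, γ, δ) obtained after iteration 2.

Iteration 1:
  α = (11 - (3)·0.0000 - (3)·-2.0000 - (2)·0.0000) / (9) = 1.8889
  β = (8 - (4)·2.0000 - (-2)·-2.0000 - (2)·0.0000) / (9) = -0.4444
  γ = (-12 - (2)·2.0000 - (1)·0.0000 - (-1)·0.0000) / (7) = -2.2857
  δ = (5 - (-3)·2.0000 - (-1)·0.0000 - (-3)·-2.0000) / (9) = 0.5556
Iteration 2:
  α = (11 - (3)·-0.4444 - (3)·-2.2857 - (2)·0.5556) / (9) = 2.0088
  β = (8 - (4)·1.8889 - (-2)·-2.2857 - (2)·0.5556) / (9) = -0.5820
  γ = (-12 - (2)·1.8889 - (1)·-0.4444 - (-1)·0.5556) / (7) = -2.1111
  δ = (5 - (-3)·1.8889 - (-1)·-0.4444 - (-3)·-2.2857) / (9) = 0.3739

(2.0088, -0.5820, -2.1111, 0.3739)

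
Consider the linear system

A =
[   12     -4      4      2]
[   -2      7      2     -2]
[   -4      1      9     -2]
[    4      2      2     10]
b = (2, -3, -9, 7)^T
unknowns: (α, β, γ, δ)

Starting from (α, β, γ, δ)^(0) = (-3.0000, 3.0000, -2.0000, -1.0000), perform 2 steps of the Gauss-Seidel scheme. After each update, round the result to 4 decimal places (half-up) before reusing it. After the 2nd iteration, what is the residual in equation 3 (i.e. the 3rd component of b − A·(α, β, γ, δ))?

Iteration 1:
  α = (2 - (-4)·3.0000 - (4)·-2.0000 - (2)·-1.0000) / (12) = 2.0000
  β = (-3 - (-2)·2.0000 - (2)·-2.0000 - (-2)·-1.0000) / (7) = 0.4286
  γ = (-9 - (-4)·2.0000 - (1)·0.4286 - (-2)·-1.0000) / (9) = -0.3810
  δ = (7 - (4)·2.0000 - (2)·0.4286 - (2)·-0.3810) / (10) = -0.1095
Iteration 2:
  α = (2 - (-4)·0.4286 - (4)·-0.3810 - (2)·-0.1095) / (12) = 0.4548
  β = (-3 - (-2)·0.4548 - (2)·-0.3810 - (-2)·-0.1095) / (7) = -0.2211
  γ = (-9 - (-4)·0.4548 - (1)·-0.2211 - (-2)·-0.1095) / (9) = -0.7976
  δ = (7 - (4)·0.4548 - (2)·-0.2211 - (2)·-0.7976) / (10) = 0.7218
Residual b − A·x = (-2.5952, 2.4961, 1.6623, 0.0002)

1.6623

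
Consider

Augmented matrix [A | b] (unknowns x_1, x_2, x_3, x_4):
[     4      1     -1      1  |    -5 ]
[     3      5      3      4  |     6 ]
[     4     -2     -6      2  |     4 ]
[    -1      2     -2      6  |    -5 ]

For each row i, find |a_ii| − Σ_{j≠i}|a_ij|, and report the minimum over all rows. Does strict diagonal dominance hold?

-5

row 1: |4| − (1+1+1) = 1
row 2: |5| − (3+3+4) = -5
row 3: |-6| − (4+2+2) = -2
row 4: |6| − (1+2+2) = 1
minimum over rows = -5 → not strictly diagonally dominant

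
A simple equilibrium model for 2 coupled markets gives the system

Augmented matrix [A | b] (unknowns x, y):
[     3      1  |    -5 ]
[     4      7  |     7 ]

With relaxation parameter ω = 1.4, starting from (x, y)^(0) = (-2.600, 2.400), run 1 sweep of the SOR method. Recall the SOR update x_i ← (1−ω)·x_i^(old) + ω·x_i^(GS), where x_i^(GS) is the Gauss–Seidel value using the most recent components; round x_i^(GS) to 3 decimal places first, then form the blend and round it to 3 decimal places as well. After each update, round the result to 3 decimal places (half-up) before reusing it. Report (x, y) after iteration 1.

(-2.414, 2.371)

Iteration 1:
  x: GS value = (-5 - (1)·2.400) / (3) = -2.467;  x ← (1−ω)·-2.600 + ω·-2.467 = -2.414
  y: GS value = (7 - (4)·-2.414) / (7) = 2.379;  y ← (1−ω)·2.400 + ω·2.379 = 2.371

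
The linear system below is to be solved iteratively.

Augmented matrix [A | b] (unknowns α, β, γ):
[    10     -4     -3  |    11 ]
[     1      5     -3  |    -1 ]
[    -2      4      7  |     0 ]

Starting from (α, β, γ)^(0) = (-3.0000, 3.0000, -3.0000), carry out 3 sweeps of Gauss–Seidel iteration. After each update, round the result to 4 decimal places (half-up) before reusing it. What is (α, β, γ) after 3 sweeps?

Iteration 1:
  α = (11 - (-4)·3.0000 - (-3)·-3.0000) / (10) = 1.4000
  β = (-1 - (1)·1.4000 - (-3)·-3.0000) / (5) = -2.2800
  γ = (0 - (-2)·1.4000 - (4)·-2.2800) / (7) = 1.7029
Iteration 2:
  α = (11 - (-4)·-2.2800 - (-3)·1.7029) / (10) = 0.6989
  β = (-1 - (1)·0.6989 - (-3)·1.7029) / (5) = 0.6820
  γ = (0 - (-2)·0.6989 - (4)·0.6820) / (7) = -0.1900
Iteration 3:
  α = (11 - (-4)·0.6820 - (-3)·-0.1900) / (10) = 1.3158
  β = (-1 - (1)·1.3158 - (-3)·-0.1900) / (5) = -0.5772
  γ = (0 - (-2)·1.3158 - (4)·-0.5772) / (7) = 0.7058

(1.3158, -0.5772, 0.7058)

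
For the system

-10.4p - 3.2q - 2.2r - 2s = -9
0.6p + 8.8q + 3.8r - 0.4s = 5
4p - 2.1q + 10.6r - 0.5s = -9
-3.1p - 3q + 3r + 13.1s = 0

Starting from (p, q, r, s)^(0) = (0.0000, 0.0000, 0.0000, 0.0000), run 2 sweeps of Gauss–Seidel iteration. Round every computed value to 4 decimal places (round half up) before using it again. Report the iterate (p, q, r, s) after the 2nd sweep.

Iteration 1:
  p = (-9 - (-3.2)·0.0000 - (-2.2)·0.0000 - (-2)·0.0000) / (-10.4) = 0.8654
  q = (5 - (0.6)·0.8654 - (3.8)·0.0000 - (-0.4)·0.0000) / (8.8) = 0.5092
  r = (-9 - (4)·0.8654 - (-2.1)·0.5092 - (-0.5)·0.0000) / (10.6) = -1.0747
  s = (0 - (-3.1)·0.8654 - (-3)·0.5092 - (3)·-1.0747) / (13.1) = 0.5675
Iteration 2:
  p = (-9 - (-3.2)·0.5092 - (-2.2)·-1.0747 - (-2)·0.5675) / (-10.4) = 0.8269
  q = (5 - (0.6)·0.8269 - (3.8)·-1.0747 - (-0.4)·0.5675) / (8.8) = 1.0017
  r = (-9 - (4)·0.8269 - (-2.1)·1.0017 - (-0.5)·0.5675) / (10.6) = -0.9359
  s = (0 - (-3.1)·0.8269 - (-3)·1.0017 - (3)·-0.9359) / (13.1) = 0.6394

(0.8269, 1.0017, -0.9359, 0.6394)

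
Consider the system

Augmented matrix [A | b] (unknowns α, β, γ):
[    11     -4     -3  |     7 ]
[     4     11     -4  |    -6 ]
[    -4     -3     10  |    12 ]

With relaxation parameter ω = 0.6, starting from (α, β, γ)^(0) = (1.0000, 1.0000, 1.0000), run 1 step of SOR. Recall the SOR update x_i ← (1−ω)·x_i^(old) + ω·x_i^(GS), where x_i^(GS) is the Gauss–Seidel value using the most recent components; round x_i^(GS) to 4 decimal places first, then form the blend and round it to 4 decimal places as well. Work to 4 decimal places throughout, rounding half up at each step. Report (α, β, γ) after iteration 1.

(1.1636, 0.0371, 1.4060)

Iteration 1:
  α: GS value = (7 - (-4)·1.0000 - (-3)·1.0000) / (11) = 1.2727;  α ← (1−ω)·1.0000 + ω·1.2727 = 1.1636
  β: GS value = (-6 - (4)·1.1636 - (-4)·1.0000) / (11) = -0.6049;  β ← (1−ω)·1.0000 + ω·-0.6049 = 0.0371
  γ: GS value = (12 - (-4)·1.1636 - (-3)·0.0371) / (10) = 1.6766;  γ ← (1−ω)·1.0000 + ω·1.6766 = 1.4060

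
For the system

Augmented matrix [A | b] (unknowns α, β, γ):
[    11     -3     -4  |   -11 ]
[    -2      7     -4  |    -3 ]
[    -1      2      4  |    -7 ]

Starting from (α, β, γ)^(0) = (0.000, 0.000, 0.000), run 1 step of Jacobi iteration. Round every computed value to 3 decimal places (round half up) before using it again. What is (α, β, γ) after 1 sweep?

Iteration 1:
  α = (-11 - (-3)·0.000 - (-4)·0.000) / (11) = -1.000
  β = (-3 - (-2)·0.000 - (-4)·0.000) / (7) = -0.429
  γ = (-7 - (-1)·0.000 - (2)·0.000) / (4) = -1.750

(-1.000, -0.429, -1.750)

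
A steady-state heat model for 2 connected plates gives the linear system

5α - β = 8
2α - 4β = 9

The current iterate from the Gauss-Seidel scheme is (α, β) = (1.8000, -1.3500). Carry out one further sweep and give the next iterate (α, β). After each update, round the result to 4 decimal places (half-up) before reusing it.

(1.3300, -1.5850)

One sweep:
  α = (8 - (-1)·-1.3500) / (5) = 1.3300
  β = (9 - (2)·1.3300) / (-4) = -1.5850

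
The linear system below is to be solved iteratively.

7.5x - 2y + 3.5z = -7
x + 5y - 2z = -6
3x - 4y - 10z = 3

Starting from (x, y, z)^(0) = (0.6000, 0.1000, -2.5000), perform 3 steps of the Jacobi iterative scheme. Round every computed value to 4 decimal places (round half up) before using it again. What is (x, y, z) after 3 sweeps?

Iteration 1:
  x = (-7 - (-2)·0.1000 - (3.5)·-2.5000) / (7.5) = 0.2600
  y = (-6 - (1)·0.6000 - (-2)·-2.5000) / (5) = -2.3200
  z = (3 - (3)·0.6000 - (-4)·0.1000) / (-10) = -0.1600
Iteration 2:
  x = (-7 - (-2)·-2.3200 - (3.5)·-0.1600) / (7.5) = -1.4773
  y = (-6 - (1)·0.2600 - (-2)·-0.1600) / (5) = -1.3160
  z = (3 - (3)·0.2600 - (-4)·-2.3200) / (-10) = 0.7060
Iteration 3:
  x = (-7 - (-2)·-1.3160 - (3.5)·0.7060) / (7.5) = -1.6137
  y = (-6 - (1)·-1.4773 - (-2)·0.7060) / (5) = -0.6221
  z = (3 - (3)·-1.4773 - (-4)·-1.3160) / (-10) = -0.2168

(-1.6137, -0.6221, -0.2168)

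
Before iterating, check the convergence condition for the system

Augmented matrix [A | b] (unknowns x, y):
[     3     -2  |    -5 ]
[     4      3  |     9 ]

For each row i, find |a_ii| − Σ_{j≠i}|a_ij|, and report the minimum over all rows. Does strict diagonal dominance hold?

row 1: |3| − (2) = 1
row 2: |3| − (4) = -1
minimum over rows = -1 → not strictly diagonally dominant

-1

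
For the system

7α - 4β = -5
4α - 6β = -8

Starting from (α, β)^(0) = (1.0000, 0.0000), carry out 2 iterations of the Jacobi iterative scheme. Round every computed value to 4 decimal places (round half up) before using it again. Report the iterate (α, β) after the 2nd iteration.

(0.4286, 0.8571)

Iteration 1:
  α = (-5 - (-4)·0.0000) / (7) = -0.7143
  β = (-8 - (4)·1.0000) / (-6) = 2.0000
Iteration 2:
  α = (-5 - (-4)·2.0000) / (7) = 0.4286
  β = (-8 - (4)·-0.7143) / (-6) = 0.8571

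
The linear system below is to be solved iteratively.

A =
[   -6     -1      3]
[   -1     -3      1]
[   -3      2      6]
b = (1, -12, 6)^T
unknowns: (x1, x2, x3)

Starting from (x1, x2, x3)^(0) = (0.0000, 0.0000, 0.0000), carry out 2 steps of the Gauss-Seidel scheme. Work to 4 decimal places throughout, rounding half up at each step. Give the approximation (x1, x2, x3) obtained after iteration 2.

(-1.0602, 4.2083, -0.9329)

Iteration 1:
  x1 = (1 - (-1)·0.0000 - (3)·0.0000) / (-6) = -0.1667
  x2 = (-12 - (-1)·-0.1667 - (1)·0.0000) / (-3) = 4.0556
  x3 = (6 - (-3)·-0.1667 - (2)·4.0556) / (6) = -0.4352
Iteration 2:
  x1 = (1 - (-1)·4.0556 - (3)·-0.4352) / (-6) = -1.0602
  x2 = (-12 - (-1)·-1.0602 - (1)·-0.4352) / (-3) = 4.2083
  x3 = (6 - (-3)·-1.0602 - (2)·4.2083) / (6) = -0.9329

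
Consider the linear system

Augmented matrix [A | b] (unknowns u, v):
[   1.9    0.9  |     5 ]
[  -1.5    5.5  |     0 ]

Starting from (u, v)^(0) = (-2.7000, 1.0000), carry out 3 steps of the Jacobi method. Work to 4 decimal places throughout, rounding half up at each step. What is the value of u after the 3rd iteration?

Iteration 1:
  u = (5 - (0.9)·1.0000) / (1.9) = 2.1579
  v = (0 - (-1.5)·-2.7000) / (5.5) = -0.7364
Iteration 2:
  u = (5 - (0.9)·-0.7364) / (1.9) = 2.9804
  v = (0 - (-1.5)·2.1579) / (5.5) = 0.5885
Iteration 3:
  u = (5 - (0.9)·0.5885) / (1.9) = 2.3528
  v = (0 - (-1.5)·2.9804) / (5.5) = 0.8128

2.3528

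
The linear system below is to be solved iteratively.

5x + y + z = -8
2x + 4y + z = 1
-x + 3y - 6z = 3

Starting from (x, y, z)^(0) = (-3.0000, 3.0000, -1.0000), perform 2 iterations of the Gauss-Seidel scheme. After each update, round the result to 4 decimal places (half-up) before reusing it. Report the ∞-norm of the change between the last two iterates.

0.3875

Iteration 1:
  x = (-8 - (1)·3.0000 - (1)·-1.0000) / (5) = -2.0000
  y = (1 - (2)·-2.0000 - (1)·-1.0000) / (4) = 1.5000
  z = (3 - (-1)·-2.0000 - (3)·1.5000) / (-6) = 0.5833
Iteration 2:
  x = (-8 - (1)·1.5000 - (1)·0.5833) / (5) = -2.0167
  y = (1 - (2)·-2.0167 - (1)·0.5833) / (4) = 1.1125
  z = (3 - (-1)·-2.0167 - (3)·1.1125) / (-6) = 0.3924
Change: (-0.0167, -0.3875, -0.1909) → max |·| = 0.3875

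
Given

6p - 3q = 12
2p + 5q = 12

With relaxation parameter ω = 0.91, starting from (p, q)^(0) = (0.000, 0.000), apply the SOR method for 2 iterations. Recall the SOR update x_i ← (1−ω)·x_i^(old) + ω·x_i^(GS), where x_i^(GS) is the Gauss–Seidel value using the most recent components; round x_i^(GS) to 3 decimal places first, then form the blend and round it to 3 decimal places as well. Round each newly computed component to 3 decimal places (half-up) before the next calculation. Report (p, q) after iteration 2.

Iteration 1:
  p: GS value = (12 - (-3)·0.000) / (6) = 2.000;  p ← (1−ω)·0.000 + ω·2.000 = 1.820
  q: GS value = (12 - (2)·1.820) / (5) = 1.672;  q ← (1−ω)·0.000 + ω·1.672 = 1.522
Iteration 2:
  p: GS value = (12 - (-3)·1.522) / (6) = 2.761;  p ← (1−ω)·1.820 + ω·2.761 = 2.676
  q: GS value = (12 - (2)·2.676) / (5) = 1.330;  q ← (1−ω)·1.522 + ω·1.330 = 1.347

(2.676, 1.347)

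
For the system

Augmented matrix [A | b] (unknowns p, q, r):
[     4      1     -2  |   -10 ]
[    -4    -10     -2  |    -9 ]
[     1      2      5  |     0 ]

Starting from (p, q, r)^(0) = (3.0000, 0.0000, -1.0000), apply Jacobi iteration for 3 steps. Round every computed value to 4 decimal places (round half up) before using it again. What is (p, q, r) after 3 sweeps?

Iteration 1:
  p = (-10 - (1)·0.0000 - (-2)·-1.0000) / (4) = -3.0000
  q = (-9 - (-4)·3.0000 - (-2)·-1.0000) / (-10) = -0.1000
  r = (0 - (1)·3.0000 - (2)·0.0000) / (5) = -0.6000
Iteration 2:
  p = (-10 - (1)·-0.1000 - (-2)·-0.6000) / (4) = -2.7750
  q = (-9 - (-4)·-3.0000 - (-2)·-0.6000) / (-10) = 2.2200
  r = (0 - (1)·-3.0000 - (2)·-0.1000) / (5) = 0.6400
Iteration 3:
  p = (-10 - (1)·2.2200 - (-2)·0.6400) / (4) = -2.7350
  q = (-9 - (-4)·-2.7750 - (-2)·0.6400) / (-10) = 1.8820
  r = (0 - (1)·-2.7750 - (2)·2.2200) / (5) = -0.3330

(-2.7350, 1.8820, -0.3330)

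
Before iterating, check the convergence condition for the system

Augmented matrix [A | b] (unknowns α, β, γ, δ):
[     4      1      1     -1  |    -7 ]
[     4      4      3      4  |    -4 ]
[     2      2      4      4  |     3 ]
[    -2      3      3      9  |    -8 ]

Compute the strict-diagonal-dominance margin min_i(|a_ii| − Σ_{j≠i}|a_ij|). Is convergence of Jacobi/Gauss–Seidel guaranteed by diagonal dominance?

row 1: |4| − (1+1+1) = 1
row 2: |4| − (4+3+4) = -7
row 3: |4| − (2+2+4) = -4
row 4: |9| − (2+3+3) = 1
minimum over rows = -7 → not strictly diagonally dominant

-7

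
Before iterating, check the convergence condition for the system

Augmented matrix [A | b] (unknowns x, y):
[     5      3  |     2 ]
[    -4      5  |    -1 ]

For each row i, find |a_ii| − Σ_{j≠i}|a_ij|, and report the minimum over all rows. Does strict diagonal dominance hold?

row 1: |5| − (3) = 2
row 2: |5| − (4) = 1
minimum over rows = 1 → strictly diagonally dominant (convergence guaranteed)

1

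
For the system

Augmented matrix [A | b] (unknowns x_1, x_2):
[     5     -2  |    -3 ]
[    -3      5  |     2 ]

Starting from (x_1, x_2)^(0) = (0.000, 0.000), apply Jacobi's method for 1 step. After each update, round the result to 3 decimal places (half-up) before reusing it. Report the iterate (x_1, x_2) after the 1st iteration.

(-0.600, 0.400)

Iteration 1:
  x_1 = (-3 - (-2)·0.000) / (5) = -0.600
  x_2 = (2 - (-3)·0.000) / (5) = 0.400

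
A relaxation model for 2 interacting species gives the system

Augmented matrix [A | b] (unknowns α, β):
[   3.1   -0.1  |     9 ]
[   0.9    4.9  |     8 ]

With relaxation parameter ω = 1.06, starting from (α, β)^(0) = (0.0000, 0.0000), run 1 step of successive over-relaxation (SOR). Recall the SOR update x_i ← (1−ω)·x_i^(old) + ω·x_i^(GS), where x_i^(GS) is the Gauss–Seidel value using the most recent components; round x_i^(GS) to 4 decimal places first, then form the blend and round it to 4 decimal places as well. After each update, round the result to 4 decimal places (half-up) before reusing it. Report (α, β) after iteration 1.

Iteration 1:
  α: GS value = (9 - (-0.1)·0.0000) / (3.1) = 2.9032;  α ← (1−ω)·0.0000 + ω·2.9032 = 3.0774
  β: GS value = (8 - (0.9)·3.0774) / (4.9) = 1.0674;  β ← (1−ω)·0.0000 + ω·1.0674 = 1.1314

(3.0774, 1.1314)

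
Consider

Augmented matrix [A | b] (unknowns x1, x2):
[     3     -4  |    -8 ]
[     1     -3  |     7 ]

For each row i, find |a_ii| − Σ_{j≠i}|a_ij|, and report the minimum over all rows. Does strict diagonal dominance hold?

-1

row 1: |3| − (4) = -1
row 2: |-3| − (1) = 2
minimum over rows = -1 → not strictly diagonally dominant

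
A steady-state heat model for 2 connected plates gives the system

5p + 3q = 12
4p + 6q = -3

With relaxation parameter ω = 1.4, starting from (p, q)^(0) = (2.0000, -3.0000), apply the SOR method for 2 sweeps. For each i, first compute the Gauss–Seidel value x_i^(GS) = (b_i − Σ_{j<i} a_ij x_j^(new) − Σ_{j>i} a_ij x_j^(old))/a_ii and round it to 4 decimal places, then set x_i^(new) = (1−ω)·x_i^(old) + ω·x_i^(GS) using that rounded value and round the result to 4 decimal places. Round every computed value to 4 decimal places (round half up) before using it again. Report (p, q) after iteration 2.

Iteration 1:
  p: GS value = (12 - (3)·-3.0000) / (5) = 4.2000;  p ← (1−ω)·2.0000 + ω·4.2000 = 5.0800
  q: GS value = (-3 - (4)·5.0800) / (6) = -3.8867;  q ← (1−ω)·-3.0000 + ω·-3.8867 = -4.2414
Iteration 2:
  p: GS value = (12 - (3)·-4.2414) / (5) = 4.9448;  p ← (1−ω)·5.0800 + ω·4.9448 = 4.8907
  q: GS value = (-3 - (4)·4.8907) / (6) = -3.7605;  q ← (1−ω)·-4.2414 + ω·-3.7605 = -3.5681

(4.8907, -3.5681)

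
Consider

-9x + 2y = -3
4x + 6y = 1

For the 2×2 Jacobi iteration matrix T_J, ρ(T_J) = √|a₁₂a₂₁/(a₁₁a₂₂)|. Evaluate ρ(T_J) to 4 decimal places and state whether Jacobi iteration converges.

a₁₂a₂₁/(a₁₁a₂₂) = (2)·(4) / ((-9)·(6)) = -0.148148
ρ = √|-0.148148| = √0.148148 = 0.3849
ρ < 1, so Jacobi converges

0.3849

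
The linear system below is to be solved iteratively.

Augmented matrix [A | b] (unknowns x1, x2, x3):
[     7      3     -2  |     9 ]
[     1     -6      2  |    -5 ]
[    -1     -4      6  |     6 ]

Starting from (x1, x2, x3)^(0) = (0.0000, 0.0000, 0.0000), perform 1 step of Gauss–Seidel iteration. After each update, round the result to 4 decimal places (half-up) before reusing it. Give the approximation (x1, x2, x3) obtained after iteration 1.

Iteration 1:
  x1 = (9 - (3)·0.0000 - (-2)·0.0000) / (7) = 1.2857
  x2 = (-5 - (1)·1.2857 - (2)·0.0000) / (-6) = 1.0476
  x3 = (6 - (-1)·1.2857 - (-4)·1.0476) / (6) = 1.9127

(1.2857, 1.0476, 1.9127)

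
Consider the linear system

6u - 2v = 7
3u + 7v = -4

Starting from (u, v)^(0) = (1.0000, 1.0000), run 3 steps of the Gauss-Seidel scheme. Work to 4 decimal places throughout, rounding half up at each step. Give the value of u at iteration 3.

0.8673

Iteration 1:
  u = (7 - (-2)·1.0000) / (6) = 1.5000
  v = (-4 - (3)·1.5000) / (7) = -1.2143
Iteration 2:
  u = (7 - (-2)·-1.2143) / (6) = 0.7619
  v = (-4 - (3)·0.7619) / (7) = -0.8980
Iteration 3:
  u = (7 - (-2)·-0.8980) / (6) = 0.8673
  v = (-4 - (3)·0.8673) / (7) = -0.9431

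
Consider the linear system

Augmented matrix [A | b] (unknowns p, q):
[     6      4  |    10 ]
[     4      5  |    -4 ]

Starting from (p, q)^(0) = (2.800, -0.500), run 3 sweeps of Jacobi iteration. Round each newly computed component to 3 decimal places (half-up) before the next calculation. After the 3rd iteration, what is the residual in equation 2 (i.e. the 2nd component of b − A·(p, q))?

Iteration 1:
  p = (10 - (4)·-0.500) / (6) = 2.000
  q = (-4 - (4)·2.800) / (5) = -3.040
Iteration 2:
  p = (10 - (4)·-3.040) / (6) = 3.693
  q = (-4 - (4)·2.000) / (5) = -2.400
Iteration 3:
  p = (10 - (4)·-2.400) / (6) = 3.267
  q = (-4 - (4)·3.693) / (5) = -3.754
Residual b − A·x = (5.414, 1.702)

1.702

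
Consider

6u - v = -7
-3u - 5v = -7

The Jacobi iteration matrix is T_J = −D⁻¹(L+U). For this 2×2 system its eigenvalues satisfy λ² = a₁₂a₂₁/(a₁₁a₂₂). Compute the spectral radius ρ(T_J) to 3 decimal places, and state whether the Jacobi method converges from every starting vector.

a₁₂a₂₁/(a₁₁a₂₂) = (-1)·(-3) / ((6)·(-5)) = -0.100000
ρ = √|-0.100000| = √0.100000 = 0.316
ρ < 1, so Jacobi converges

0.316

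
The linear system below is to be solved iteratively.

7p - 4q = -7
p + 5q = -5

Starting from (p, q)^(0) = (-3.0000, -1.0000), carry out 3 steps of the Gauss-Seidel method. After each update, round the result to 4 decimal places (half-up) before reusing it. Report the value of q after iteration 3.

-0.7175

Iteration 1:
  p = (-7 - (-4)·-1.0000) / (7) = -1.5714
  q = (-5 - (1)·-1.5714) / (5) = -0.6857
Iteration 2:
  p = (-7 - (-4)·-0.6857) / (7) = -1.3918
  q = (-5 - (1)·-1.3918) / (5) = -0.7216
Iteration 3:
  p = (-7 - (-4)·-0.7216) / (7) = -1.4123
  q = (-5 - (1)·-1.4123) / (5) = -0.7175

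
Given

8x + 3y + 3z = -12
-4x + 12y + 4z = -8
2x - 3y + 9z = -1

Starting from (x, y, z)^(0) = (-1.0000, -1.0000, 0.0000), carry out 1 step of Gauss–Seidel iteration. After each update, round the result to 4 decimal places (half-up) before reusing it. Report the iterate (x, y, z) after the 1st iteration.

(-1.1250, -1.0417, -0.2083)

Iteration 1:
  x = (-12 - (3)·-1.0000 - (3)·0.0000) / (8) = -1.1250
  y = (-8 - (-4)·-1.1250 - (4)·0.0000) / (12) = -1.0417
  z = (-1 - (2)·-1.1250 - (-3)·-1.0417) / (9) = -0.2083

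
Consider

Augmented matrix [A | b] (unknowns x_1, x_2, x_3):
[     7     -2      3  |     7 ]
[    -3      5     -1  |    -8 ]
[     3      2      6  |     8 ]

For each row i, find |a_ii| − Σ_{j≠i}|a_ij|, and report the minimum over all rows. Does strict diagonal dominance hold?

row 1: |7| − (2+3) = 2
row 2: |5| − (3+1) = 1
row 3: |6| − (3+2) = 1
minimum over rows = 1 → strictly diagonally dominant (convergence guaranteed)

1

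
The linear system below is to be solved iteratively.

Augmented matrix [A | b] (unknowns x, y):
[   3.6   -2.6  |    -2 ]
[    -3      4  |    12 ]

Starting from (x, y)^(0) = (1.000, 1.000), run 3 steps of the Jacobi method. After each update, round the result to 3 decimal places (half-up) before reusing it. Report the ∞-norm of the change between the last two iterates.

Iteration 1:
  x = (-2 - (-2.6)·1.000) / (3.6) = 0.167
  y = (12 - (-3)·1.000) / (4) = 3.750
Iteration 2:
  x = (-2 - (-2.6)·3.750) / (3.6) = 2.153
  y = (12 - (-3)·0.167) / (4) = 3.125
Iteration 3:
  x = (-2 - (-2.6)·3.125) / (3.6) = 1.701
  y = (12 - (-3)·2.153) / (4) = 4.615
Change: (-0.452, 1.490) → max |·| = 1.490

1.490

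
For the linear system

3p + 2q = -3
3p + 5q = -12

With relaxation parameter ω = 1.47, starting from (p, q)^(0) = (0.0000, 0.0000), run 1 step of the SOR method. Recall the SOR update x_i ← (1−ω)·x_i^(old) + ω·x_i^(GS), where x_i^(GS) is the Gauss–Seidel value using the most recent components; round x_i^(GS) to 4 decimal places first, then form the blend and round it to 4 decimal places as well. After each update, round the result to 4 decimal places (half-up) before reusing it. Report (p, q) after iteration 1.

Iteration 1:
  p: GS value = (-3 - (2)·0.0000) / (3) = -1.0000;  p ← (1−ω)·0.0000 + ω·-1.0000 = -1.4700
  q: GS value = (-12 - (3)·-1.4700) / (5) = -1.5180;  q ← (1−ω)·0.0000 + ω·-1.5180 = -2.2315

(-1.4700, -2.2315)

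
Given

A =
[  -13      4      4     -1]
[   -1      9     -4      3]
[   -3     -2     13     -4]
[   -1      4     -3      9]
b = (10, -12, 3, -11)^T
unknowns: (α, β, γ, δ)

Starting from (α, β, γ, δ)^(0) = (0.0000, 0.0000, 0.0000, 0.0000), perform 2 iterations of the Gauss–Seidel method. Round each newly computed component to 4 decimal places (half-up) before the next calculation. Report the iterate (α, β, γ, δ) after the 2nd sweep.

(-1.2002, -1.2960, -0.4708, -0.9365)

Iteration 1:
  α = (10 - (4)·0.0000 - (4)·0.0000 - (-1)·0.0000) / (-13) = -0.7692
  β = (-12 - (-1)·-0.7692 - (-4)·0.0000 - (3)·0.0000) / (9) = -1.4188
  γ = (3 - (-3)·-0.7692 - (-2)·-1.4188 - (-4)·0.0000) / (13) = -0.1650
  δ = (-11 - (-1)·-0.7692 - (4)·-1.4188 - (-3)·-0.1650) / (9) = -0.7321
Iteration 2:
  α = (10 - (4)·-1.4188 - (4)·-0.1650 - (-1)·-0.7321) / (-13) = -1.2002
  β = (-12 - (-1)·-1.2002 - (-4)·-0.1650 - (3)·-0.7321) / (9) = -1.2960
  γ = (3 - (-3)·-1.2002 - (-2)·-1.2960 - (-4)·-0.7321) / (13) = -0.4708
  δ = (-11 - (-1)·-1.2002 - (4)·-1.2960 - (-3)·-0.4708) / (9) = -0.9365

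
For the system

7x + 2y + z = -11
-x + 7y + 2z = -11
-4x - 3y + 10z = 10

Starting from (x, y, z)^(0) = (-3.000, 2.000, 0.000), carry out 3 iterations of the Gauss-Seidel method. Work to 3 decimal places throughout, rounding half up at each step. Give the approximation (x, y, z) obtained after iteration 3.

Iteration 1:
  x = (-11 - (2)·2.000 - (1)·0.000) / (7) = -2.143
  y = (-11 - (-1)·-2.143 - (2)·0.000) / (7) = -1.878
  z = (10 - (-4)·-2.143 - (-3)·-1.878) / (10) = -0.421
Iteration 2:
  x = (-11 - (2)·-1.878 - (1)·-0.421) / (7) = -0.975
  y = (-11 - (-1)·-0.975 - (2)·-0.421) / (7) = -1.590
  z = (10 - (-4)·-0.975 - (-3)·-1.590) / (10) = 0.133
Iteration 3:
  x = (-11 - (2)·-1.590 - (1)·0.133) / (7) = -1.136
  y = (-11 - (-1)·-1.136 - (2)·0.133) / (7) = -1.772
  z = (10 - (-4)·-1.136 - (-3)·-1.772) / (10) = 0.014

(-1.136, -1.772, 0.014)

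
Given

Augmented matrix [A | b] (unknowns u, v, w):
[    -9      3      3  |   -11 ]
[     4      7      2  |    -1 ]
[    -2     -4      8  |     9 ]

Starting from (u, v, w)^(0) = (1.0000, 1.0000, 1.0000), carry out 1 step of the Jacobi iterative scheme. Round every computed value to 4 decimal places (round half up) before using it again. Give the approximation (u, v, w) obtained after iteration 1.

Iteration 1:
  u = (-11 - (3)·1.0000 - (3)·1.0000) / (-9) = 1.8889
  v = (-1 - (4)·1.0000 - (2)·1.0000) / (7) = -1.0000
  w = (9 - (-2)·1.0000 - (-4)·1.0000) / (8) = 1.8750

(1.8889, -1.0000, 1.8750)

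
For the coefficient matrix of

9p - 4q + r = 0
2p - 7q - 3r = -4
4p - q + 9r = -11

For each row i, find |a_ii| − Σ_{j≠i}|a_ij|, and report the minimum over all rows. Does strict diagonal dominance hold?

2

row 1: |9| − (4+1) = 4
row 2: |-7| − (2+3) = 2
row 3: |9| − (4+1) = 4
minimum over rows = 2 → strictly diagonally dominant (convergence guaranteed)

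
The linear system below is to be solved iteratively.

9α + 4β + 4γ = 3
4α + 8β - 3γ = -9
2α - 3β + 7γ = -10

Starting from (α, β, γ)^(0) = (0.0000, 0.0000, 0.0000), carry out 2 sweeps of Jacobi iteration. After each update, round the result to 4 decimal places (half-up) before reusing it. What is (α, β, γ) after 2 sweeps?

Iteration 1:
  α = (3 - (4)·0.0000 - (4)·0.0000) / (9) = 0.3333
  β = (-9 - (4)·0.0000 - (-3)·0.0000) / (8) = -1.1250
  γ = (-10 - (2)·0.0000 - (-3)·0.0000) / (7) = -1.4286
Iteration 2:
  α = (3 - (4)·-1.1250 - (4)·-1.4286) / (9) = 1.4683
  β = (-9 - (4)·0.3333 - (-3)·-1.4286) / (8) = -1.8274
  γ = (-10 - (2)·0.3333 - (-3)·-1.1250) / (7) = -2.0059

(1.4683, -1.8274, -2.0059)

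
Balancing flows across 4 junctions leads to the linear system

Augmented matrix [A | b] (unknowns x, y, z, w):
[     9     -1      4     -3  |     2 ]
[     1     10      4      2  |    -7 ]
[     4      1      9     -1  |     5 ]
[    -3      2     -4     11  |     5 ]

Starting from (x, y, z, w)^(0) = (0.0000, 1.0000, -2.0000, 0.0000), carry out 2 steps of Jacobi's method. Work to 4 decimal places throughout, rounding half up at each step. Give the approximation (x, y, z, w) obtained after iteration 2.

Iteration 1:
  x = (2 - (-1)·1.0000 - (4)·-2.0000 - (-3)·0.0000) / (9) = 1.2222
  y = (-7 - (1)·0.0000 - (4)·-2.0000 - (2)·0.0000) / (10) = 0.1000
  z = (5 - (4)·0.0000 - (1)·1.0000 - (-1)·0.0000) / (9) = 0.4444
  w = (5 - (-3)·0.0000 - (2)·1.0000 - (-4)·-2.0000) / (11) = -0.4545
Iteration 2:
  x = (2 - (-1)·0.1000 - (4)·0.4444 - (-3)·-0.4545) / (9) = -0.1157
  y = (-7 - (1)·1.2222 - (4)·0.4444 - (2)·-0.4545) / (10) = -0.9091
  z = (5 - (4)·1.2222 - (1)·0.1000 - (-1)·-0.4545) / (9) = -0.0493
  w = (5 - (-3)·1.2222 - (2)·0.1000 - (-4)·0.4444) / (11) = 0.9313

(-0.1157, -0.9091, -0.0493, 0.9313)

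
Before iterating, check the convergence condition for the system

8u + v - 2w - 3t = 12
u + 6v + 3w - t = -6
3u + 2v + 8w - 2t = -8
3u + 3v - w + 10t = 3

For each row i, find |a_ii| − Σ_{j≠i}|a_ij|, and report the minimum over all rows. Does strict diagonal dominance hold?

1

row 1: |8| − (1+2+3) = 2
row 2: |6| − (1+3+1) = 1
row 3: |8| − (3+2+2) = 1
row 4: |10| − (3+3+1) = 3
minimum over rows = 1 → strictly diagonally dominant (convergence guaranteed)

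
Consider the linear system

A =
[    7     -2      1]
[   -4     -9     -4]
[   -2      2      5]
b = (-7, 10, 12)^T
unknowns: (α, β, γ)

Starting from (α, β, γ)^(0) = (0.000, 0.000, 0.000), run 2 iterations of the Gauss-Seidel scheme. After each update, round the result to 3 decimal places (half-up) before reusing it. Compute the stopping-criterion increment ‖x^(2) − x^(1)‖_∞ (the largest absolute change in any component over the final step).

Iteration 1:
  α = (-7 - (-2)·0.000 - (1)·0.000) / (7) = -1.000
  β = (10 - (-4)·-1.000 - (-4)·0.000) / (-9) = -0.667
  γ = (12 - (-2)·-1.000 - (2)·-0.667) / (5) = 2.267
Iteration 2:
  α = (-7 - (-2)·-0.667 - (1)·2.267) / (7) = -1.514
  β = (10 - (-4)·-1.514 - (-4)·2.267) / (-9) = -1.446
  γ = (12 - (-2)·-1.514 - (2)·-1.446) / (5) = 2.373
Change: (-0.514, -0.779, 0.106) → max |·| = 0.779

0.779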